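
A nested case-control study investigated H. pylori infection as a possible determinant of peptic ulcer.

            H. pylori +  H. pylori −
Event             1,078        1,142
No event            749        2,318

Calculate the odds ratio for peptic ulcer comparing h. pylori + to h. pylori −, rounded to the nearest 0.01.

Reading the table with exposure as columns: a = 1078 (H. pylori +, case), b = 749 (H. pylori +, non-case), c = 1142 (H. pylori −, case), d = 2318.
OR = (a·d)/(b·c) = (1078 × 2318) / (749 × 1142) = 2498804 / 855358 = 2.92135
The odds of peptic ulcer are about 2.92 times as high in the h. pylori + group.

2.92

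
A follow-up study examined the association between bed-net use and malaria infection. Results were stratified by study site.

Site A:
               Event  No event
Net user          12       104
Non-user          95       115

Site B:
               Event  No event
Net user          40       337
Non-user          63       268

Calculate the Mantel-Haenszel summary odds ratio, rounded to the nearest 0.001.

OR_MH = Σ(aᵢdᵢ/nᵢ) / Σ(bᵢcᵢ/nᵢ), where nᵢ is the stratum total.
Stratum 1 (Site A): n = 326; a·d/n = 12·115/326 = 4.2331; b·c/n = 104·95/326 = 30.3067
Stratum 2 (Site B): n = 708; a·d/n = 40·268/708 = 15.1412; b·c/n = 337·63/708 = 29.9873
OR_MH = (4.2331 + 15.1412) / (30.3067 + 29.9873) = 19.3744 / 60.2940 = 0.32133

0.321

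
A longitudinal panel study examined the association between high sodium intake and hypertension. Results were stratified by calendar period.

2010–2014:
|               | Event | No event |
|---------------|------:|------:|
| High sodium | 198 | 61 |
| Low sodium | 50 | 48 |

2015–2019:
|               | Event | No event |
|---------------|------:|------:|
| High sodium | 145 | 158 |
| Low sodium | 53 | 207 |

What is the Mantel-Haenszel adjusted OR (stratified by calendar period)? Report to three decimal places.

OR_MH = Σ(aᵢdᵢ/nᵢ) / Σ(bᵢcᵢ/nᵢ), where nᵢ is the stratum total.
Stratum 1 (2010–2014): n = 357; a·d/n = 198·48/357 = 26.6218; b·c/n = 61·50/357 = 8.5434
Stratum 2 (2015–2019): n = 563; a·d/n = 145·207/563 = 53.3126; b·c/n = 158·53/563 = 14.8739
OR_MH = (26.6218 + 53.3126) / (8.5434 + 14.8739) = 79.9345 / 23.4173 = 3.41348

3.413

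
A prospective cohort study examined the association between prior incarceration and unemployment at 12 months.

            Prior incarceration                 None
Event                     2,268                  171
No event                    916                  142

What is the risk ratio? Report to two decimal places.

1.30

Reading the table with exposure as columns: a = 2268 (Prior incarceration, case), b = 916 (Prior incarceration, non-case), c = 171 (None, case), d = 142.
Risk in exposed = 2268/3184 = 0.71231; risk in unexposed = 171/313 = 0.54633.
RR = 0.71231 / 0.54633 = 1.30382
The risk among the exposed is 1.30 times that among the unexposed.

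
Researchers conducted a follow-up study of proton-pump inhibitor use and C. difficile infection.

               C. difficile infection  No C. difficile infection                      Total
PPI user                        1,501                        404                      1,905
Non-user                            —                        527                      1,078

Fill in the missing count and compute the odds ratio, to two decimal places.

3.55

The missing cell is in the unexposed row: 1078 − 527 = 551.
So a = 1501, b = 404, c = 551, d = 527.
OR = (a·d)/(b·c) = (1501 × 527) / (404 × 551) = 791027 / 222604 = 3.55352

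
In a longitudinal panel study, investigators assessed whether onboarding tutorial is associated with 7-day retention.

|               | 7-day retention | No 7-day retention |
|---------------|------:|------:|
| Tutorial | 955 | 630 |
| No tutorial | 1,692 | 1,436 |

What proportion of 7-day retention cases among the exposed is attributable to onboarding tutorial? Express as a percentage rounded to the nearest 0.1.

10.2

Cells: a = 955, b = 630, c = 1692, d = 1436.
Risk in exposed = 955/1585 = 0.60252; risk in unexposed = 1692/3128 = 0.54092.
RR = 0.60252/0.54092 = 1.11389
AR% = (RR − 1)/RR × 100 = (1.11389 − 1)/1.11389 × 100 = 10.2242%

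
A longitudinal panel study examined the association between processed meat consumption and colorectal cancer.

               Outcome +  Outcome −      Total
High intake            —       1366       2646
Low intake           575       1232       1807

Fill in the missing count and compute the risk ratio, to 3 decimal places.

The missing cell is in the exposed row: 2646 − 1366 = 1280.
So a = 1280, b = 1366, c = 575, d = 1232.
RR = [a/(a+b)] / [c/(c+d)] = (1280/2646) / (575/1807) = 0.48375/0.31821 = 1.52023

1.520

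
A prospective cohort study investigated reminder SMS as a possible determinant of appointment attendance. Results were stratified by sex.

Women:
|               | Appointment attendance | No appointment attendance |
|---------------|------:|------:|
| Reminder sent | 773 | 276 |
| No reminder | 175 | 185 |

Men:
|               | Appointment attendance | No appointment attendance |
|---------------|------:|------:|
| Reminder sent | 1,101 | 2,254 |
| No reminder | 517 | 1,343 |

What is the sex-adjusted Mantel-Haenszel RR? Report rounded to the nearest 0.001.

1.275

RR_MH = Σ(aᵢ·n₀ᵢ/nᵢ) / Σ(cᵢ·n₁ᵢ/nᵢ), with n₁ᵢ = aᵢ+bᵢ (exposed), n₀ᵢ = cᵢ+dᵢ (unexposed), nᵢ = n₁ᵢ+n₀ᵢ.
Stratum 1 (Women): n₁ = 1049, n₀ = 360, n = 1409; a·n₀/n = 773·360/1409 = 197.5018; c·n₁/n = 175·1049/1409 = 130.2874
Stratum 2 (Men): n₁ = 3355, n₀ = 1860, n = 5215; a·n₀/n = 1101·1860/5215 = 392.6865; c·n₁/n = 517·3355/5215 = 332.6050
RR_MH = (197.5018 + 392.6865) / (130.2874 + 332.6050) = 590.1883 / 462.8924 = 1.27500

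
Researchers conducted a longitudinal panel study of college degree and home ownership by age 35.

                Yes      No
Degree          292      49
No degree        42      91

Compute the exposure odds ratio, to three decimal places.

Cells: a = 292, b = 49, c = 42, d = 91.
OR = (a·d)/(b·c) = (292 × 91) / (49 × 42) = 26572 / 2058 = 12.91156
The odds of home ownership by age 35 are about 12.91 times as high in the degree group.

12.912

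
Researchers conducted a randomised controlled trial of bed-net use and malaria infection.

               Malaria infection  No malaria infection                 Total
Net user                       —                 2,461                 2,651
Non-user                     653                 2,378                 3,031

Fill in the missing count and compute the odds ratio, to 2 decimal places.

0.28

The missing cell is in the exposed row: 2651 − 2461 = 190.
So a = 190, b = 2461, c = 653, d = 2378.
OR = (a·d)/(b·c) = (190 × 2378) / (2461 × 653) = 451820 / 1607033 = 0.28115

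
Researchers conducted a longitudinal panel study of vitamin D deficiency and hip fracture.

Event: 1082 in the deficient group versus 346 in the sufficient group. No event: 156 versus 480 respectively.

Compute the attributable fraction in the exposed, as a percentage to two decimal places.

From the description: a = 1082, b = 156, c = 346, d = 480.
Risk in exposed = 1082/1238 = 0.87399; risk in unexposed = 346/826 = 0.41889.
RR = 0.87399/0.41889 = 2.08646
AR% = (RR − 1)/RR × 100 = (2.08646 − 1)/2.08646 × 100 = 52.0720%

52.07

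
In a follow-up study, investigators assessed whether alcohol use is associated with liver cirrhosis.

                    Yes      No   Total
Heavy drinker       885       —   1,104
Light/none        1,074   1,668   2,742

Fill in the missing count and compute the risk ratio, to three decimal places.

The missing cell is in the exposed row: 1104 − 885 = 219.
So a = 885, b = 219, c = 1074, d = 1668.
RR = [a/(a+b)] / [c/(c+d)] = (885/1104) / (1074/2742) = 0.80163/0.39168 = 2.04662

2.047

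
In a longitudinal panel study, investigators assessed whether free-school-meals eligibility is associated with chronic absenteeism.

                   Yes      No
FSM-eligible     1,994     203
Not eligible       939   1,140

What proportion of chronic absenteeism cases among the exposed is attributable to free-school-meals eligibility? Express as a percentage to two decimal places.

Cells: a = 1994, b = 203, c = 939, d = 1140.
Risk in exposed = 1994/2197 = 0.90760; risk in unexposed = 939/2079 = 0.45166.
RR = 0.90760/0.45166 = 2.00948
AR% = (RR − 1)/RR × 100 = (2.00948 − 1)/2.00948 × 100 = 50.2359%

50.24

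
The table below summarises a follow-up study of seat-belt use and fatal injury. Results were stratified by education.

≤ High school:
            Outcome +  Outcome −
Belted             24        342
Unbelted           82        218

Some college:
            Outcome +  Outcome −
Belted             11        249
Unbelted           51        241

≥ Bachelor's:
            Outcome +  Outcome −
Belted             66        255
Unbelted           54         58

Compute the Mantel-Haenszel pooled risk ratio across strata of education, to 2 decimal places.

RR_MH = Σ(aᵢ·n₀ᵢ/nᵢ) / Σ(cᵢ·n₁ᵢ/nᵢ), with n₁ᵢ = aᵢ+bᵢ (exposed), n₀ᵢ = cᵢ+dᵢ (unexposed), nᵢ = n₁ᵢ+n₀ᵢ.
Stratum 1 (≤ High school): n₁ = 366, n₀ = 300, n = 666; a·n₀/n = 24·300/666 = 10.8108; c·n₁/n = 82·366/666 = 45.0631
Stratum 2 (Some college): n₁ = 260, n₀ = 292, n = 552; a·n₀/n = 11·292/552 = 5.8188; c·n₁/n = 51·260/552 = 24.0217
Stratum 3 (≥ Bachelor's): n₁ = 321, n₀ = 112, n = 433; a·n₀/n = 66·112/433 = 17.0716; c·n₁/n = 54·321/433 = 40.0323
RR_MH = (10.8108 + 5.8188 + 17.0716) / (45.0631 + 24.0217 + 40.0323) = 33.7012 / 109.1171 = 0.30885

0.31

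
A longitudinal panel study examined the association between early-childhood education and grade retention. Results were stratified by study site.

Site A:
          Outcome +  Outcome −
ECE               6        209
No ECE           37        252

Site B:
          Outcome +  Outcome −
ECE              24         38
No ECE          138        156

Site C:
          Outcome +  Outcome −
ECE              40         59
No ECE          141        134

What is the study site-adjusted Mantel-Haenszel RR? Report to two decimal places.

RR_MH = Σ(aᵢ·n₀ᵢ/nᵢ) / Σ(cᵢ·n₁ᵢ/nᵢ), with n₁ᵢ = aᵢ+bᵢ (exposed), n₀ᵢ = cᵢ+dᵢ (unexposed), nᵢ = n₁ᵢ+n₀ᵢ.
Stratum 1 (Site A): n₁ = 215, n₀ = 289, n = 504; a·n₀/n = 6·289/504 = 3.4405; c·n₁/n = 37·215/504 = 15.7837
Stratum 2 (Site B): n₁ = 62, n₀ = 294, n = 356; a·n₀/n = 24·294/356 = 19.8202; c·n₁/n = 138·62/356 = 24.0337
Stratum 3 (Site C): n₁ = 99, n₀ = 275, n = 374; a·n₀/n = 40·275/374 = 29.4118; c·n₁/n = 141·99/374 = 37.3235
RR_MH = (3.4405 + 19.8202 + 29.4118) / (15.7837 + 24.0337 + 37.3235) = 52.6725 / 77.1410 = 0.68281

0.68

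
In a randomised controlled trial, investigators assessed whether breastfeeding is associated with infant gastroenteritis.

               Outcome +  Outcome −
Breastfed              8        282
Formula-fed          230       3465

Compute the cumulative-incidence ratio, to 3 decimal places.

Cells: a = 8, b = 282, c = 230, d = 3465.
Risk in exposed = 8/290 = 0.02759; risk in unexposed = 230/3695 = 0.06225.
RR = 0.02759 / 0.06225 = 0.44318
The risk is 56% lower among the exposed than among the unexposed.

0.443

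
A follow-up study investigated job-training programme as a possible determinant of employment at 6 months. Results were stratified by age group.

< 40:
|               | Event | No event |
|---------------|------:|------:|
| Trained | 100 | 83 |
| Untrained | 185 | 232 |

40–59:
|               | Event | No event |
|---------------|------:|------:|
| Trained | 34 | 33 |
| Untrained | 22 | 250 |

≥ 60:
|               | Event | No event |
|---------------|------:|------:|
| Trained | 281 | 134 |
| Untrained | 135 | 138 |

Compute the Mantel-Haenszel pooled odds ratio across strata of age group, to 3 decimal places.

OR_MH = Σ(aᵢdᵢ/nᵢ) / Σ(bᵢcᵢ/nᵢ), where nᵢ is the stratum total.
Stratum 1 (< 40): n = 600; a·d/n = 100·232/600 = 38.6667; b·c/n = 83·185/600 = 25.5917
Stratum 2 (40–59): n = 339; a·d/n = 34·250/339 = 25.0737; b·c/n = 33·22/339 = 2.1416
Stratum 3 (≥ 60): n = 688; a·d/n = 281·138/688 = 56.3634; b·c/n = 134·135/688 = 26.2936
OR_MH = (38.6667 + 25.0737 + 56.3634) / (25.5917 + 2.1416 + 26.2936) = 120.1038 / 54.0269 = 2.22304

2.223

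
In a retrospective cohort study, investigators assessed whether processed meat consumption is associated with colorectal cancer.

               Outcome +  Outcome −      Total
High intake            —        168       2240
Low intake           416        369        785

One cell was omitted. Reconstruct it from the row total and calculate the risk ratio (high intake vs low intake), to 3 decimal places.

The missing cell is in the exposed row: 2240 − 168 = 2072.
So a = 2072, b = 168, c = 416, d = 369.
RR = [a/(a+b)] / [c/(c+d)] = (2072/2240) / (416/785) = 0.92500/0.52994 = 1.74549

1.745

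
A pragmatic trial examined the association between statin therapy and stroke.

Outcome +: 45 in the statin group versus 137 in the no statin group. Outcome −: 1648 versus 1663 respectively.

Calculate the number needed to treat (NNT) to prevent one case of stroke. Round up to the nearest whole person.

21

Risk in treated group = 45/1693 = 0.02658; risk in control = 137/1800 = 0.07611.
Absolute risk reduction = 0.07611 − 0.02658 = 0.04953
NNT = 1 / ARR = 1 / 0.04953 = 20.189 → round up → 21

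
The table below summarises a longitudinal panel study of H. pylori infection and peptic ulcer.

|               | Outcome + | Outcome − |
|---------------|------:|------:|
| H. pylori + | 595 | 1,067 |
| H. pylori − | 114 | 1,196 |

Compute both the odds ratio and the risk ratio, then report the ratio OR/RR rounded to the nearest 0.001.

1.422

Cells: a = 595, b = 1067, c = 114, d = 1196.
OR = (595·1196)/(1067·114) = 711620/121638 = 5.85031
Risk in exposed = 595/1662 = 0.35800; risk in unexposed = 114/1310 = 0.08702; RR = 4.11389
OR/RR = 5.85031 / 4.11389 = 1.42209
The outcome is not rare, so the OR lies further from 1 than the RR.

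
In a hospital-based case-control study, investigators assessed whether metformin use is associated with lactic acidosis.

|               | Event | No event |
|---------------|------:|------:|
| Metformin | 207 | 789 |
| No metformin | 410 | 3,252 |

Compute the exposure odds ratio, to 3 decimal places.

Cells: a = 207, b = 789, c = 410, d = 3252.
OR = (a·d)/(b·c) = (207 × 3252) / (789 × 410) = 673164 / 323490 = 2.08094
The odds of lactic acidosis are about 2.08 times as high in the metformin group.

2.081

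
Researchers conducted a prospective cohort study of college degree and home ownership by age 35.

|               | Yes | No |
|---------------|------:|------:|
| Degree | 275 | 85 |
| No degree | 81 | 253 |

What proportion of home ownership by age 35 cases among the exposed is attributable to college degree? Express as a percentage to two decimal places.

Cells: a = 275, b = 85, c = 81, d = 253.
Risk in exposed = 275/360 = 0.76389; risk in unexposed = 81/334 = 0.24251.
RR = 0.76389/0.24251 = 3.14986
AR% = (RR − 1)/RR × 100 = (3.14986 − 1)/3.14986 × 100 = 68.2526%

68.25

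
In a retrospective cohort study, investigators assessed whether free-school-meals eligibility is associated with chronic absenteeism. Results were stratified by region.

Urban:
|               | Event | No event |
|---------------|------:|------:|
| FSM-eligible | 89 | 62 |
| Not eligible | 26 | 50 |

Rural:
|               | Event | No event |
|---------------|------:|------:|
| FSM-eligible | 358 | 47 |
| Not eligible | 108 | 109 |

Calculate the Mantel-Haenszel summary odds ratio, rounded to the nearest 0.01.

5.40

OR_MH = Σ(aᵢdᵢ/nᵢ) / Σ(bᵢcᵢ/nᵢ), where nᵢ is the stratum total.
Stratum 1 (Urban): n = 227; a·d/n = 89·50/227 = 19.6035; b·c/n = 62·26/227 = 7.1013
Stratum 2 (Rural): n = 622; a·d/n = 358·109/622 = 62.7363; b·c/n = 47·108/622 = 8.1608
OR_MH = (19.6035 + 62.7363) / (7.1013 + 8.1608) = 82.3399 / 15.2621 = 5.39506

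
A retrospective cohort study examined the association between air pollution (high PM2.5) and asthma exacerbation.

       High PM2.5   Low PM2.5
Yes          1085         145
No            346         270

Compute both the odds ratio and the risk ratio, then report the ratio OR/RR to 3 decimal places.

2.691

Reading the table with exposure as columns: a = 1085 (High PM2.5, case), b = 346 (High PM2.5, non-case), c = 145 (Low PM2.5, case), d = 270.
OR = (1085·270)/(346·145) = 292950/50170 = 5.83915
Risk in exposed = 1085/1431 = 0.75821; risk in unexposed = 145/415 = 0.34940; RR = 2.17005
OR/RR = 5.83915 / 2.17005 = 2.69079
The outcome is not rare, so the OR lies further from 1 than the RR.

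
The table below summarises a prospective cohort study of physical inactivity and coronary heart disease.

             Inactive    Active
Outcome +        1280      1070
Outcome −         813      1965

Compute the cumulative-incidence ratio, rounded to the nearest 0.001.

Reading the table with exposure as columns: a = 1280 (Inactive, case), b = 813 (Inactive, non-case), c = 1070 (Active, case), d = 1965.
Risk in exposed = 1280/2093 = 0.61156; risk in unexposed = 1070/3035 = 0.35255.
RR = 0.61156 / 0.35255 = 1.73467
The risk among the exposed is 1.73 times that among the unexposed.

1.735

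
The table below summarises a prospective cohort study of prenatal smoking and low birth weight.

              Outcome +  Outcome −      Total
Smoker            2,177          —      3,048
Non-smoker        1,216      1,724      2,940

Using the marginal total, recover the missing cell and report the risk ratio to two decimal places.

The missing cell is in the exposed row: 3048 − 2177 = 871.
So a = 2177, b = 871, c = 1216, d = 1724.
RR = [a/(a+b)] / [c/(c+d)] = (2177/3048) / (1216/2940) = 0.71424/0.41361 = 1.72686

1.73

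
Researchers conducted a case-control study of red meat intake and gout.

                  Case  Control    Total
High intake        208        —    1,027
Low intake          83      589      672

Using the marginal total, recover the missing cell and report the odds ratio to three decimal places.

The missing cell is in the exposed row: 1027 − 208 = 819.
So a = 208, b = 819, c = 83, d = 589.
OR = (a·d)/(b·c) = (208 × 589) / (819 × 83) = 122512 / 67977 = 1.80226

1.802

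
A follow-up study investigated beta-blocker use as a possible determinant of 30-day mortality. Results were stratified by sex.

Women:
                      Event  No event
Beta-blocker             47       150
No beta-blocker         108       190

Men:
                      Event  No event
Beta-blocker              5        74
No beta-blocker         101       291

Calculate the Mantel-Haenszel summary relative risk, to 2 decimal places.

RR_MH = Σ(aᵢ·n₀ᵢ/nᵢ) / Σ(cᵢ·n₁ᵢ/nᵢ), with n₁ᵢ = aᵢ+bᵢ (exposed), n₀ᵢ = cᵢ+dᵢ (unexposed), nᵢ = n₁ᵢ+n₀ᵢ.
Stratum 1 (Women): n₁ = 197, n₀ = 298, n = 495; a·n₀/n = 47·298/495 = 28.2949; c·n₁/n = 108·197/495 = 42.9818
Stratum 2 (Men): n₁ = 79, n₀ = 392, n = 471; a·n₀/n = 5·392/471 = 4.1614; c·n₁/n = 101·79/471 = 16.9406
RR_MH = (28.2949 + 4.1614) / (42.9818 + 16.9406) = 32.4563 / 59.9224 = 0.54164

0.54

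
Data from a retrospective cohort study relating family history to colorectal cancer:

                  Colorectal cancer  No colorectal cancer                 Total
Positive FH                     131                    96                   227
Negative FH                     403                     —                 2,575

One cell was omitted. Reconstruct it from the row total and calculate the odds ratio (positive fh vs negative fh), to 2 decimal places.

7.35

The missing cell is in the unexposed row: 2575 − 403 = 2172.
So a = 131, b = 96, c = 403, d = 2172.
OR = (a·d)/(b·c) = (131 × 2172) / (96 × 403) = 284532 / 38688 = 7.35453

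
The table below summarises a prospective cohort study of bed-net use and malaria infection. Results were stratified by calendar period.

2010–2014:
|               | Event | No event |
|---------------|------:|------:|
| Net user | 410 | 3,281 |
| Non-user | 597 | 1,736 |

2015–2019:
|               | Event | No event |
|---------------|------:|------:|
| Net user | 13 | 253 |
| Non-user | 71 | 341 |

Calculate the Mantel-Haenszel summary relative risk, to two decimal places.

0.42

RR_MH = Σ(aᵢ·n₀ᵢ/nᵢ) / Σ(cᵢ·n₁ᵢ/nᵢ), with n₁ᵢ = aᵢ+bᵢ (exposed), n₀ᵢ = cᵢ+dᵢ (unexposed), nᵢ = n₁ᵢ+n₀ᵢ.
Stratum 1 (2010–2014): n₁ = 3691, n₀ = 2333, n = 6024; a·n₀/n = 410·2333/6024 = 158.7865; c·n₁/n = 597·3691/6024 = 365.7913
Stratum 2 (2015–2019): n₁ = 266, n₀ = 412, n = 678; a·n₀/n = 13·412/678 = 7.8997; c·n₁/n = 71·266/678 = 27.8555
RR_MH = (158.7865 + 7.8997) / (365.7913 + 27.8555) = 166.6862 / 393.6468 = 0.42344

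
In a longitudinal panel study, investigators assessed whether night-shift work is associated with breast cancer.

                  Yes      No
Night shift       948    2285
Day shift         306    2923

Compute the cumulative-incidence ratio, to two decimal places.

Cells: a = 948, b = 2285, c = 306, d = 2923.
Risk in exposed = 948/3233 = 0.29323; risk in unexposed = 306/3229 = 0.09477.
RR = 0.29323 / 0.09477 = 3.09421
The risk among the exposed is 3.09 times that among the unexposed.

3.09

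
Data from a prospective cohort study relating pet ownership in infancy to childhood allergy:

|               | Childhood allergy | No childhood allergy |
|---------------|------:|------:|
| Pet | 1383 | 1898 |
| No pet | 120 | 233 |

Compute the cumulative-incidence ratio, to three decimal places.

Cells: a = 1383, b = 1898, c = 120, d = 233.
Risk in exposed = 1383/3281 = 0.42152; risk in unexposed = 120/353 = 0.33994.
RR = 0.42152 / 0.33994 = 1.23996
The risk among the exposed is 1.24 times that among the unexposed.

1.240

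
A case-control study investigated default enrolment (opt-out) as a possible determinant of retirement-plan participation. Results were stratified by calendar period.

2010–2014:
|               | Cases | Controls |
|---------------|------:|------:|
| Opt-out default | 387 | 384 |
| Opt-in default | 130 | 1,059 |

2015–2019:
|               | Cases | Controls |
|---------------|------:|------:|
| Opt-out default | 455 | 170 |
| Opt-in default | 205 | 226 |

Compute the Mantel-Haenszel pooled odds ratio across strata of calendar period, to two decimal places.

5.24

OR_MH = Σ(aᵢdᵢ/nᵢ) / Σ(bᵢcᵢ/nᵢ), where nᵢ is the stratum total.
Stratum 1 (2010–2014): n = 1960; a·d/n = 387·1059/1960 = 209.0985; b·c/n = 384·130/1960 = 25.4694
Stratum 2 (2015–2019): n = 1056; a·d/n = 455·226/1056 = 97.3769; b·c/n = 170·205/1056 = 33.0019
OR_MH = (209.0985 + 97.3769) / (25.4694 + 33.0019) = 306.4754 / 58.4713 = 5.24147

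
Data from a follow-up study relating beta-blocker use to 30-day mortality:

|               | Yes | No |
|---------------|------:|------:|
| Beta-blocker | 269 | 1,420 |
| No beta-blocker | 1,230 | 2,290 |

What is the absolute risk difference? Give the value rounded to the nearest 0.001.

Cells: a = 269, b = 1420, c = 1230, d = 2290.
Risk in exposed = 269/1689 = 0.159266; risk in unexposed = 1230/3520 = 0.349432.
Risk difference = 0.159266 − 0.349432 = -0.190166

-0.190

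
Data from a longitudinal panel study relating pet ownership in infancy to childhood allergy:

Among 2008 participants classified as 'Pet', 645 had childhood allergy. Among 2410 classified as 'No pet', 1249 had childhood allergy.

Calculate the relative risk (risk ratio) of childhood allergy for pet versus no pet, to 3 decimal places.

From the description: a = 645, b = 1363, c = 1249, d = 1161.
Risk in exposed = 645/2008 = 0.32122; risk in unexposed = 1249/2410 = 0.51826.
RR = 0.32122 / 0.51826 = 0.61980
The risk is 38% lower among the exposed than among the unexposed.

0.620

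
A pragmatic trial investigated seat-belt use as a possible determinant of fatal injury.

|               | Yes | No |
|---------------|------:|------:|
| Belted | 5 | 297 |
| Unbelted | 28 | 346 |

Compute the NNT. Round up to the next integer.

Risk in treated group = 5/302 = 0.01656; risk in control = 28/374 = 0.07487.
Absolute risk reduction = 0.07487 − 0.01656 = 0.05831
NNT = 1 / ARR = 1 / 0.05831 = 17.150 → round up → 18

18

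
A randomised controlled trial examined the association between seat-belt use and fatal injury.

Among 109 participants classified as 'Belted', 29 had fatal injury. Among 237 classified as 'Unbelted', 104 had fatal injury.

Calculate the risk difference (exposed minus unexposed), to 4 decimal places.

-0.1728

From the description: a = 29, b = 80, c = 104, d = 133.
Risk in exposed = 29/109 = 0.266055; risk in unexposed = 104/237 = 0.438819.
Risk difference = 0.266055 − 0.438819 = -0.172764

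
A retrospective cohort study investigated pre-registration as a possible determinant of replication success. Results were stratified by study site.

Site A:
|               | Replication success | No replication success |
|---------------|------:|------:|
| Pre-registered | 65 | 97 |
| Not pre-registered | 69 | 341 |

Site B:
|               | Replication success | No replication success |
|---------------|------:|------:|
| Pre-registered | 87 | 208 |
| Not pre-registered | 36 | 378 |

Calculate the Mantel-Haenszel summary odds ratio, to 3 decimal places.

OR_MH = Σ(aᵢdᵢ/nᵢ) / Σ(bᵢcᵢ/nᵢ), where nᵢ is the stratum total.
Stratum 1 (Site A): n = 572; a·d/n = 65·341/572 = 38.7500; b·c/n = 97·69/572 = 11.7010
Stratum 2 (Site B): n = 709; a·d/n = 87·378/709 = 46.3836; b·c/n = 208·36/709 = 10.5614
OR_MH = (38.7500 + 46.3836) / (11.7010 + 10.5614) = 85.1336 / 22.2624 = 3.82410

3.824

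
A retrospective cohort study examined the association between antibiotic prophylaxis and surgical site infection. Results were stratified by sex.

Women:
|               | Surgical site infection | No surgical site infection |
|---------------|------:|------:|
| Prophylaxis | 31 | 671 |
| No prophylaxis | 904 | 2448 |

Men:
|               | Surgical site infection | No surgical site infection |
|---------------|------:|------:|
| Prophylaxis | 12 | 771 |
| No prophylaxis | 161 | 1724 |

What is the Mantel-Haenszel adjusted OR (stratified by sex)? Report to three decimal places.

OR_MH = Σ(aᵢdᵢ/nᵢ) / Σ(bᵢcᵢ/nᵢ), where nᵢ is the stratum total.
Stratum 1 (Women): n = 4054; a·d/n = 31·2448/4054 = 18.7193; b·c/n = 671·904/4054 = 149.6260
Stratum 2 (Men): n = 2668; a·d/n = 12·1724/2668 = 7.7541; b·c/n = 771·161/2668 = 46.5259
OR_MH = (18.7193 + 7.7541) / (149.6260 + 46.5259) = 26.4734 / 196.1519 = 0.13496

0.135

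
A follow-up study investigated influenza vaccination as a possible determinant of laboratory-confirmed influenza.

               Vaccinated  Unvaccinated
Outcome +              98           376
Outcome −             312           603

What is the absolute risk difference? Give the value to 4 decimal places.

-0.1450

Reading the table with exposure as columns: a = 98 (Vaccinated, case), b = 312 (Vaccinated, non-case), c = 376 (Unvaccinated, case), d = 603.
Risk in exposed = 98/410 = 0.239024; risk in unexposed = 376/979 = 0.384065.
Risk difference = 0.239024 − 0.384065 = -0.145041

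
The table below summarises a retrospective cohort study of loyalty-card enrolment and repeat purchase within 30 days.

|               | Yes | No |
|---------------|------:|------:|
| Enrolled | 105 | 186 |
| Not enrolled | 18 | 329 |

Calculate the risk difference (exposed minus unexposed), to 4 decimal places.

Cells: a = 105, b = 186, c = 18, d = 329.
Risk in exposed = 105/291 = 0.360825; risk in unexposed = 18/347 = 0.051873.
Risk difference = 0.360825 − 0.051873 = 0.308952

0.3090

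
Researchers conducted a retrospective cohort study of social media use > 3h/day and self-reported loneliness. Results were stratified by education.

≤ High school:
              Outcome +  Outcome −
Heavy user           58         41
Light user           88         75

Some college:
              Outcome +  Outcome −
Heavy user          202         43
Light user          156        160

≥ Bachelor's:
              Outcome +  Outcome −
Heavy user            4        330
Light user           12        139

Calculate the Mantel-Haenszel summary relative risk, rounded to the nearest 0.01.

1.38

RR_MH = Σ(aᵢ·n₀ᵢ/nᵢ) / Σ(cᵢ·n₁ᵢ/nᵢ), with n₁ᵢ = aᵢ+bᵢ (exposed), n₀ᵢ = cᵢ+dᵢ (unexposed), nᵢ = n₁ᵢ+n₀ᵢ.
Stratum 1 (≤ High school): n₁ = 99, n₀ = 163, n = 262; a·n₀/n = 58·163/262 = 36.0840; c·n₁/n = 88·99/262 = 33.2519
Stratum 2 (Some college): n₁ = 245, n₀ = 316, n = 561; a·n₀/n = 202·316/561 = 113.7825; c·n₁/n = 156·245/561 = 68.1283
Stratum 3 (≥ Bachelor's): n₁ = 334, n₀ = 151, n = 485; a·n₀/n = 4·151/485 = 1.2454; c·n₁/n = 12·334/485 = 8.2639
RR_MH = (36.0840 + 113.7825 + 1.2454) / (33.2519 + 68.1283 + 8.2639) = 151.1119 / 109.6442 = 1.37820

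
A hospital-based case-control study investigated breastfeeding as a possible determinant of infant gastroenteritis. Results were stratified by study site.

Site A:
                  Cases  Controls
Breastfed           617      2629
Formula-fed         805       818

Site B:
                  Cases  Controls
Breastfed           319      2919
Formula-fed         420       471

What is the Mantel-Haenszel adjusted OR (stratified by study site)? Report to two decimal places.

0.19

OR_MH = Σ(aᵢdᵢ/nᵢ) / Σ(bᵢcᵢ/nᵢ), where nᵢ is the stratum total.
Stratum 1 (Site A): n = 4869; a·d/n = 617·818/4869 = 103.6570; b·c/n = 2629·805/4869 = 434.6570
Stratum 2 (Site B): n = 4129; a·d/n = 319·471/4129 = 36.3887; b·c/n = 2919·420/4129 = 296.9194
OR_MH = (103.6570 + 36.3887) / (434.6570 + 296.9194) = 140.0457 / 731.5764 = 0.19143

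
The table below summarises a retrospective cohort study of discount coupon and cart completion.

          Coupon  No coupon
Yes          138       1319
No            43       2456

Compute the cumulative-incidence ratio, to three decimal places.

Reading the table with exposure as columns: a = 138 (Coupon, case), b = 43 (Coupon, non-case), c = 1319 (No coupon, case), d = 2456.
Risk in exposed = 138/181 = 0.76243; risk in unexposed = 1319/3775 = 0.34940.
RR = 0.76243 / 0.34940 = 2.18209
The risk among the exposed is 2.18 times that among the unexposed.

2.182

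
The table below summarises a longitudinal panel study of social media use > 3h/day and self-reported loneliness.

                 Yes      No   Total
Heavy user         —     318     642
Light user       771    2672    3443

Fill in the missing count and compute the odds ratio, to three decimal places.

3.531

The missing cell is in the exposed row: 642 − 318 = 324.
So a = 324, b = 318, c = 771, d = 2672.
OR = (a·d)/(b·c) = (324 × 2672) / (318 × 771) = 865728 / 245178 = 3.53102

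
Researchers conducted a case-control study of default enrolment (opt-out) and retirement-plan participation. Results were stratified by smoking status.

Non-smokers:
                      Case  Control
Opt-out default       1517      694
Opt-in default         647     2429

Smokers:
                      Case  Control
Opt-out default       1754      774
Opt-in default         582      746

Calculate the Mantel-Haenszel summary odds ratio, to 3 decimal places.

OR_MH = Σ(aᵢdᵢ/nᵢ) / Σ(bᵢcᵢ/nᵢ), where nᵢ is the stratum total.
Stratum 1 (Non-smokers): n = 5287; a·d/n = 1517·2429/5287 = 696.9535; b·c/n = 694·647/5287 = 84.9287
Stratum 2 (Smokers): n = 3856; a·d/n = 1754·746/3856 = 339.3371; b·c/n = 774·582/3856 = 116.8226
OR_MH = (696.9535 + 339.3371) / (84.9287 + 116.8226) = 1036.2906 / 201.7513 = 5.13648

5.136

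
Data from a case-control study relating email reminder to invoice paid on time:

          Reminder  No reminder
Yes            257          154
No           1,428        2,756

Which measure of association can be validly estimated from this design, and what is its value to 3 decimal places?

Reading the table with exposure as columns: a = 257 (Reminder, case), b = 1428 (Reminder, non-case), c = 154 (No reminder, case), d = 2756.
This is a case-control study: participants were sampled on outcome status, so risks in the source population cannot be estimated directly — relative risk is not valid here. The odds ratio is the appropriate measure.
OR = (a·d)/(b·c) = (257 × 2756) / (1428 × 154) = 708292 / 219912 = 3.22080

3.221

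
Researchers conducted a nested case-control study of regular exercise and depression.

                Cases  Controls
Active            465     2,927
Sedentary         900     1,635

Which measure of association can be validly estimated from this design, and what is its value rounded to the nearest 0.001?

Cells: a = 465, b = 2927, c = 900, d = 1635.
This is a nested case-control study: participants were sampled on outcome status, so risks in the source population cannot be estimated directly — relative risk is not valid here. The odds ratio is the appropriate measure.
OR = (a·d)/(b·c) = (465 × 1635) / (2927 × 900) = 760275 / 2634300 = 0.28861

0.289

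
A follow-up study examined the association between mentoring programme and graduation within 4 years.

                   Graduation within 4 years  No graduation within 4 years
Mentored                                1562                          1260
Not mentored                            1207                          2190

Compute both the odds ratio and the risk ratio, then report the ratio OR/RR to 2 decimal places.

Cells: a = 1562, b = 1260, c = 1207, d = 2190.
OR = (1562·2190)/(1260·1207) = 3420780/1520820 = 2.24930
Risk in exposed = 1562/2822 = 0.55351; risk in unexposed = 1207/3397 = 0.35531; RR = 1.55780
OR/RR = 2.24930 / 1.55780 = 1.44389
The outcome is not rare, so the OR lies further from 1 than the RR.

1.44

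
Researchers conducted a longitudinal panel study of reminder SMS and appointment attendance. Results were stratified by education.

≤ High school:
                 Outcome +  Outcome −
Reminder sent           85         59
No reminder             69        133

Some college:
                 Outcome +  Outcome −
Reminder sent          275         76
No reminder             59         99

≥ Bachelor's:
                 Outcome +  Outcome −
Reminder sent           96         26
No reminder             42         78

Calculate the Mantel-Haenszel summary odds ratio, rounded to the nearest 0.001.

4.668

OR_MH = Σ(aᵢdᵢ/nᵢ) / Σ(bᵢcᵢ/nᵢ), where nᵢ is the stratum total.
Stratum 1 (≤ High school): n = 346; a·d/n = 85·133/346 = 32.6734; b·c/n = 59·69/346 = 11.7659
Stratum 2 (Some college): n = 509; a·d/n = 275·99/509 = 53.4872; b·c/n = 76·59/509 = 8.8094
Stratum 3 (≥ Bachelor's): n = 242; a·d/n = 96·78/242 = 30.9421; b·c/n = 26·42/242 = 4.5124
OR_MH = (32.6734 + 53.4872 + 30.9421) / (11.7659 + 8.8094 + 4.5124) = 117.1028 / 25.0877 = 4.66773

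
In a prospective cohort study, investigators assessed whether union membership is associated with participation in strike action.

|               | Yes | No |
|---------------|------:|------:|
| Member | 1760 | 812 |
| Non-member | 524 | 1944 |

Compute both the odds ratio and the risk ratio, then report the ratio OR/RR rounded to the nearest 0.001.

2.495

Cells: a = 1760, b = 812, c = 524, d = 1944.
OR = (1760·1944)/(812·524) = 3421440/425488 = 8.04121
Risk in exposed = 1760/2572 = 0.68429; risk in unexposed = 524/2468 = 0.21232; RR = 3.22296
OR/RR = 8.04121 / 3.22296 = 2.49497
The outcome is not rare, so the OR lies further from 1 than the RR.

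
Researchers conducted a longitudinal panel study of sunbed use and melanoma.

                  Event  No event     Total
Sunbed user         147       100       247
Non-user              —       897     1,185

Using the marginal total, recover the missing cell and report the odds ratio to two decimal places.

4.58

The missing cell is in the unexposed row: 1185 − 897 = 288.
So a = 147, b = 100, c = 288, d = 897.
OR = (a·d)/(b·c) = (147 × 897) / (100 × 288) = 131859 / 28800 = 4.57844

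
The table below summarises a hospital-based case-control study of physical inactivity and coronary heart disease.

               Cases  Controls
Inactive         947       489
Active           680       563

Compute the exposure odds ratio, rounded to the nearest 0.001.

Cells: a = 947, b = 489, c = 680, d = 563.
OR = (a·d)/(b·c) = (947 × 563) / (489 × 680) = 533161 / 332520 = 1.60340
The odds of coronary heart disease are about 1.60 times as high in the inactive group.

1.603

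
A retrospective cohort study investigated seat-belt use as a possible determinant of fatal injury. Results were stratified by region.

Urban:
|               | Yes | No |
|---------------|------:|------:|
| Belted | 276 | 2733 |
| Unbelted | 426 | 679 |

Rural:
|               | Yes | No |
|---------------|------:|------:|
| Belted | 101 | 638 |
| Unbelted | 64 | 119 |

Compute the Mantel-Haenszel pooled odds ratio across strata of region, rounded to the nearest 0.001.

OR_MH = Σ(aᵢdᵢ/nᵢ) / Σ(bᵢcᵢ/nᵢ), where nᵢ is the stratum total.
Stratum 1 (Urban): n = 4114; a·d/n = 276·679/4114 = 45.5527; b·c/n = 2733·426/4114 = 282.9990
Stratum 2 (Rural): n = 922; a·d/n = 101·119/922 = 13.0358; b·c/n = 638·64/922 = 44.2863
OR_MH = (45.5527 + 13.0358) / (282.9990 + 44.2863) = 58.5885 / 327.2854 = 0.17901

0.179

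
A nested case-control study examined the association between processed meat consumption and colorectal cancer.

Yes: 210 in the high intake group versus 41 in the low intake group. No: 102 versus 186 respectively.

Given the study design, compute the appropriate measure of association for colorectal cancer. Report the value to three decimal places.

9.340

From the description: a = 210, b = 102, c = 41, d = 186.
This is a nested case-control study: participants were sampled on outcome status, so risks in the source population cannot be estimated directly — relative risk is not valid here. The odds ratio is the appropriate measure.
OR = (a·d)/(b·c) = (210 × 186) / (102 × 41) = 39060 / 4182 = 9.34003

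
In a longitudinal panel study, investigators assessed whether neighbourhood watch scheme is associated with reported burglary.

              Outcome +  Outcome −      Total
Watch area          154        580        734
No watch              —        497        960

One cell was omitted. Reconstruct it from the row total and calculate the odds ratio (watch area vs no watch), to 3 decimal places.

0.285

The missing cell is in the unexposed row: 960 − 497 = 463.
So a = 154, b = 580, c = 463, d = 497.
OR = (a·d)/(b·c) = (154 × 497) / (580 × 463) = 76538 / 268540 = 0.28502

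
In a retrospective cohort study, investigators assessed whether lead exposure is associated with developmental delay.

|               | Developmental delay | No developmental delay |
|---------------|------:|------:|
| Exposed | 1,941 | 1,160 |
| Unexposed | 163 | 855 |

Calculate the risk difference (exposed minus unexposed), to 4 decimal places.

Cells: a = 1941, b = 1160, c = 163, d = 855.
Risk in exposed = 1941/3101 = 0.625927; risk in unexposed = 163/1018 = 0.160118.
Risk difference = 0.625927 − 0.160118 = 0.465809

0.4658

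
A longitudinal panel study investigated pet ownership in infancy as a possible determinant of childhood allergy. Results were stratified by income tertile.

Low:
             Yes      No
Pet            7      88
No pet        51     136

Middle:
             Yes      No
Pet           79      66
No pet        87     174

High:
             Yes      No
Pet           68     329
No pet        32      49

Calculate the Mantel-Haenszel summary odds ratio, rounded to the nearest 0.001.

0.849

OR_MH = Σ(aᵢdᵢ/nᵢ) / Σ(bᵢcᵢ/nᵢ), where nᵢ is the stratum total.
Stratum 1 (Low): n = 282; a·d/n = 7·136/282 = 3.3759; b·c/n = 88·51/282 = 15.9149
Stratum 2 (Middle): n = 406; a·d/n = 79·174/406 = 33.8571; b·c/n = 66·87/406 = 14.1429
Stratum 3 (High): n = 478; a·d/n = 68·49/478 = 6.9707; b·c/n = 329·32/478 = 22.0251
OR_MH = (3.3759 + 33.8571 + 6.9707) / (15.9149 + 14.1429 + 22.0251) = 44.2037 / 52.0829 = 0.84872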